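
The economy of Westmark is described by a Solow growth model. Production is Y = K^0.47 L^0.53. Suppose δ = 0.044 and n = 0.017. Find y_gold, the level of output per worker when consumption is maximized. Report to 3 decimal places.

Capital per worker breaks even when investment replaces (n + δ)·k; here n + δ = 0.061.
At the golden rule the marginal product of capital equals n+δ: 0.47·k^(0.47−1) = 0.061. Solving, k_gold = (0.47/0.061)^(1/0.53) ≈ 47.1137.
Output: y_gold = k_gold^0.47 = 47.1137^0.47 ≈ 6.1148.

y_gold ≈ 6.115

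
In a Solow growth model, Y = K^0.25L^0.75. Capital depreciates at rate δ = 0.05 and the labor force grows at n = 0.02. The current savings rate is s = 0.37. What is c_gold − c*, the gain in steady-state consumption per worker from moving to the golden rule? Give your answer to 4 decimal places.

Δc ≈ 0.0490

Break-even investment rate: n + δ = 0.02 + 0.05 = 0.07.
Current steady state (s = 0.37): k* = (0.37/0.07)^(1/0.75) ≈ 9.2074, y* = 9.2074^0.25 ≈ 1.7419, c* = (1−0.37)·1.7419 ≈ 1.0974.
Maximizing c = f(k) − (n+δ)·k gives f'(k) = n+δ, i.e. 0.25·k^(0.25−1) = 0.07, so k_gold = (0.25/0.07)^(1/0.75) ≈ 5.4591.
y_gold = 5.4591^0.25 ≈ 1.5286, c_gold = y_gold − 0.07·k_gold ≈ 1.1464.
Gain: Δc = 1.1464 − 1.0974 ≈ 0.0490.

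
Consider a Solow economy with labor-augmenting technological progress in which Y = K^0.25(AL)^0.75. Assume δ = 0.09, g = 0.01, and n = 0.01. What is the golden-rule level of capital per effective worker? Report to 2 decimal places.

k_gold ≈ 2.99

n + g + δ = 0.01 + 0.01 + 0.09 = 0.11.
Golden rule sets MPK = n+g+δ: 0.25·k^(0.25−1) = 0.11, so k_gold = (0.25/0.11)^(1/0.75) ≈ 2.9881.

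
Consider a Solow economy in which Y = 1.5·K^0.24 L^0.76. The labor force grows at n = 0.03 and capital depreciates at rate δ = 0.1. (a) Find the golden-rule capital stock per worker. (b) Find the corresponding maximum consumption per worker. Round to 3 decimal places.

(a) k_gold ≈ 3.820; (b) c_gold ≈ 1.573

Capital per worker breaks even when investment replaces (n + δ)·k; here n + δ = 0.13.
Setting f'(k) = n+δ gives 0.24·1.5·k^(0.24−1) = 0.13, hence k_gold = (0.24·1.5/0.13)^(1/0.76) ≈ 3.8199.
y_gold = 1.5·3.8199^0.24 ≈ 2.0691; c_gold = y_gold − 0.13·k_gold ≈ 1.5725.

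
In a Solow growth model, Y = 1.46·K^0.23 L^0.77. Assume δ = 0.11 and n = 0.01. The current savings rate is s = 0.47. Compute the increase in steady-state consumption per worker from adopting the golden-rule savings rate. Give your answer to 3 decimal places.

Capital per worker breaks even when investment replaces (n + δ)·k; here n + δ = 0.12.
Current steady state (s = 0.47): k* = (0.47·1.46/0.12)^(1/0.77) ≈ 9.6265, y* = 1.46·9.6265^0.23 ≈ 2.4578, c* = (1−0.47)·2.4578 ≈ 1.3026.
Maximizing c = f(k) − (n+δ)·k gives f'(k) = n+δ, i.e. 0.23·1.46·k^(0.23−1) = 0.12, so k_gold = (0.23·1.46/0.12)^(1/0.77) ≈ 3.8053.
y_gold = 1.46·3.8053^0.23 ≈ 1.9854, c_gold = y_gold − 0.12·k_gold ≈ 1.5287.
Gain: Δc = 1.5287 − 1.3026 ≈ 0.2261.

Δc ≈ 0.226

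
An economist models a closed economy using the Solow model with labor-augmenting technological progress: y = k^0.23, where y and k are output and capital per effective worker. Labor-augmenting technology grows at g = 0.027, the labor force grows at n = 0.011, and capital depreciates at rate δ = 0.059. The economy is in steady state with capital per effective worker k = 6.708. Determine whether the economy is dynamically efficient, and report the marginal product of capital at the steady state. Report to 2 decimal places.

Break-even investment rate: n + g + δ = 0.011 + 0.027 + 0.059 = 0.097.
MPK = 0.23·k^(0.23−1) = 0.23·6.708^(-0.77) ≈ 0.0531.
MPK < 0.097, so the economy is dynamically inefficient (over-saving).

dynamically inefficient; MPK ≈ 0.05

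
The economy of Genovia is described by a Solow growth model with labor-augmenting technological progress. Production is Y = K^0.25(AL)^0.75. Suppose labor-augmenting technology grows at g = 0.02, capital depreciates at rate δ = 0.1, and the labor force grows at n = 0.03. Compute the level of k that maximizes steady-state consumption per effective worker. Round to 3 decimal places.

Capital per effective worker breaks even when investment replaces (n + g + δ)·k; here n + g + δ = 0.15.
Setting f'(k) = n+g+δ gives 0.25·k^(0.25−1) = 0.15, hence k_gold = (0.25/0.15)^(1/0.75) ≈ 1.9761.

k_gold ≈ 1.976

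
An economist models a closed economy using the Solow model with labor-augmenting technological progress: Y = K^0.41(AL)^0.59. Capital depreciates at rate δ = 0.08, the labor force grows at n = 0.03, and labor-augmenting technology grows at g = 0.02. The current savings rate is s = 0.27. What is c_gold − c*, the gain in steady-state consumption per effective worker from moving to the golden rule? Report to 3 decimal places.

Δc ≈ 0.098

Capital per effective worker breaks even when investment replaces (n + g + δ)·k; here n + g + δ = 0.13.
Current steady state (s = 0.27): k* = (0.27/0.13)^(1/0.59) ≈ 3.4514, y* = 3.4514^0.41 ≈ 1.6618, c* = (1−0.27)·1.6618 ≈ 1.2131.
Setting f'(k) = n+g+δ gives 0.41·k^(0.41−1) = 0.13, hence k_gold = (0.41/0.13)^(1/0.59) ≈ 7.0064.
y_gold = 7.0064^0.41 ≈ 2.2215, c_gold = y_gold − 0.13·k_gold ≈ 1.3107.
Gain: Δc = 1.3107 − 1.2131 ≈ 0.0976.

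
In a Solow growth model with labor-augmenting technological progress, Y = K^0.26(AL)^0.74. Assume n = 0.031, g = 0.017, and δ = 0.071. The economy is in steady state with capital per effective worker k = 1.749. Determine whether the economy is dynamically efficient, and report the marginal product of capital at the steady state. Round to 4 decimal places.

dynamically efficient; MPK ≈ 0.1719

Capital per effective worker breaks even when investment replaces (n + g + δ)·k; here n + g + δ = 0.119.
MPK = 0.26·k^(0.26−1) = 0.26·1.749^(-0.74) ≈ 0.1719.
MPK > 0.119, so the economy is dynamically efficient (under-saving).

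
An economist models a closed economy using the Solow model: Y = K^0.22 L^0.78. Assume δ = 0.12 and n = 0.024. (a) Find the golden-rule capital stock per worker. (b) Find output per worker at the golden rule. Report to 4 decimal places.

n + δ = 0.024 + 0.12 = 0.144.
At the golden rule the marginal product of capital equals n+δ: 0.22·k^(0.22−1) = 0.144. Solving, k_gold = (0.22/0.144)^(1/0.78) ≈ 1.7218.
y_gold = 1.7218^0.22 ≈ 1.1270.

(a) k_gold ≈ 1.7218; (b) y_gold ≈ 1.1270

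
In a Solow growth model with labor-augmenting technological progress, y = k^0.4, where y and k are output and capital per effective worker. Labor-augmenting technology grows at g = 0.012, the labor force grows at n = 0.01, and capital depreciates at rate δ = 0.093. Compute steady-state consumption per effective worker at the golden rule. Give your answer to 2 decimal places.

Capital per effective worker breaks even when investment replaces (n + g + δ)·k; here n + g + δ = 0.115.
Setting f'(k) = n+g+δ gives 0.4·k^(0.4−1) = 0.115, hence k_gold = (0.4/0.115)^(1/0.6) ≈ 7.9849.
y_gold = 7.9849^0.4 ≈ 2.2957.
c_gold = y_gold − (n+g+δ)·k_gold = 2.2957 − 0.115·7.9849 ≈ 1.3774.

c_gold ≈ 1.38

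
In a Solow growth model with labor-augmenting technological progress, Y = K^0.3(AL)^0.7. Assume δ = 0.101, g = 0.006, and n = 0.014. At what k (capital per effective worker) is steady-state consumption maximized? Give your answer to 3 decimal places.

k_gold ≈ 3.659

Break-even investment rate: n + g + δ = 0.014 + 0.006 + 0.101 = 0.121.
Golden rule sets MPK = n+g+δ: 0.3·k^(0.3−1) = 0.121, so k_gold = (0.3/0.121)^(1/0.7) ≈ 3.6588.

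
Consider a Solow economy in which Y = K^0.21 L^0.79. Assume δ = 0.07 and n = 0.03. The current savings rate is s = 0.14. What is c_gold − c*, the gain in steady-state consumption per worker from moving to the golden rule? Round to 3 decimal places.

n + δ = 0.03 + 0.07 = 0.1.
Current steady state (s = 0.14): k* = (0.14/0.1)^(1/0.79) ≈ 1.5310, y* = 1.5310^0.21 ≈ 1.0936, c* = (1−0.14)·1.0936 ≈ 0.9405.
Setting f'(k) = n+δ gives 0.21·k^(0.21−1) = 0.1, hence k_gold = (0.21/0.1)^(1/0.79) ≈ 2.5578.
y_gold = 2.5578^0.21 ≈ 1.2180, c_gold = y_gold − 0.1·k_gold ≈ 0.9622.
Gain: Δc = 0.9622 − 0.9405 ≈ 0.0218.

Δc ≈ 0.022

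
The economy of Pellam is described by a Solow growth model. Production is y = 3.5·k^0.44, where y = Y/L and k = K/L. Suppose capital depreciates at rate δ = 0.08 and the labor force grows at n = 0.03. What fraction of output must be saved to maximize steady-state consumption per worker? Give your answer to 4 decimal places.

Break-even investment rate: n + δ = 0.03 + 0.08 = 0.11.
At the golden rule MPK = n+δ, and in any Cobb-Douglas steady state s = (n+δ)·k/y = MPK·k/y = capital's share 0.44.

s_gold = 0.4400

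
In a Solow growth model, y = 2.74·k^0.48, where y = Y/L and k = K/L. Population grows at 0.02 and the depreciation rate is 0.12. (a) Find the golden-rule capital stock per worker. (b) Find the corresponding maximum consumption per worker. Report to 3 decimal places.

Break-even investment rate: n + δ = 0.02 + 0.12 = 0.14.
At the golden rule the marginal product of capital equals n+δ: 0.48·2.74·k^(0.48−1) = 0.14. Solving, k_gold = (0.48·2.74/0.14)^(1/0.52) ≈ 74.2834.
y_gold = 2.74·74.2834^0.48 ≈ 21.6660; c_gold = y_gold − 0.14·k_gold ≈ 11.2663.

(a) k_gold ≈ 74.283; (b) c_gold ≈ 11.266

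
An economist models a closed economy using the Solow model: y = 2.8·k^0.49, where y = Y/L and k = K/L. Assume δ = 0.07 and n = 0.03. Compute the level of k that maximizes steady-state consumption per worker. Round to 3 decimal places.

k_gold ≈ 169.866

n + δ = 0.03 + 0.07 = 0.1.
At the golden rule the marginal product of capital equals n+δ: 0.49·2.8·k^(0.49−1) = 0.1. Solving, k_gold = (0.49·2.8/0.1)^(1/0.51) ≈ 169.8659.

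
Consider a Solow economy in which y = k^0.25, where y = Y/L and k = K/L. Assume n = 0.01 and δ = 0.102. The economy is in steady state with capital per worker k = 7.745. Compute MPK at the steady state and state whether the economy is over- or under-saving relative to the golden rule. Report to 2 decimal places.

over-saving; MPK ≈ 0.05

Capital per worker breaks even when investment replaces (n + δ)·k; here n + δ = 0.112.
MPK = 0.25·k^(0.25−1) = 0.25·7.745^(-0.75) ≈ 0.0538.
MPK < 0.112, so the economy is dynamically inefficient (over-saving).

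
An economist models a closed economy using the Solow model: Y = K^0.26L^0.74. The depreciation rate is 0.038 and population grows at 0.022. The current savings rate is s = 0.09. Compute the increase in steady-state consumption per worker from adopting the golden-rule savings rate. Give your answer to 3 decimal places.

Δc ≈ 0.189

The effective depreciation rate is n + δ = 0.022 + 0.038 = 0.06.
Current steady state (s = 0.09): k* = (0.09/0.06)^(1/0.74) ≈ 1.7297, y* = 1.7297^0.26 ≈ 1.1531, c* = (1−0.09)·1.1531 ≈ 1.0493.
At the golden rule the marginal product of capital equals n+δ: 0.26·k^(0.26−1) = 0.06. Solving, k_gold = (0.26/0.06)^(1/0.74) ≈ 7.2539.
y_gold = 7.2539^0.26 ≈ 1.6740, c_gold = y_gold − 0.06·k_gold ≈ 1.2387.
Gain: Δc = 1.2387 − 1.0493 ≈ 0.1894.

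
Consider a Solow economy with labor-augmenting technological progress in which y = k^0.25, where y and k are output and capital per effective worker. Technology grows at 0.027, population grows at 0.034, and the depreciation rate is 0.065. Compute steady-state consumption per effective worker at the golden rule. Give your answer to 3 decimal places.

c_gold ≈ 0.942

The effective depreciation rate is n + g + δ = 0.034 + 0.027 + 0.065 = 0.126.
At the golden rule the marginal product of capital equals n+g+δ: 0.25·k^(0.25−1) = 0.126. Solving, k_gold = (0.25/0.126)^(1/0.75) ≈ 2.4932.
y_gold = 2.4932^0.25 ≈ 1.2566.
c_gold = y_gold − (n+g+δ)·k_gold = 1.2566 − 0.126·2.4932 ≈ 0.9424.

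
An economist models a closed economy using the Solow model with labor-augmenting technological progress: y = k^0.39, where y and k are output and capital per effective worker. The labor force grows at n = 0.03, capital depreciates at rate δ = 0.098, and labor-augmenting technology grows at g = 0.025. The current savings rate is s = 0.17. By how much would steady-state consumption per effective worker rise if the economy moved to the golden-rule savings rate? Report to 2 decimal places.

The effective depreciation rate is n + g + δ = 0.03 + 0.025 + 0.098 = 0.153.
Current steady state (s = 0.17): k* = (0.17/0.153)^(1/0.61) ≈ 1.1885, y* = 1.1885^0.39 ≈ 1.0697, c* = (1−0.17)·1.0697 ≈ 0.8878.
Maximizing c = f(k) − (n+g+δ)·k gives f'(k) = n+g+δ, i.e. 0.39·k^(0.39−1) = 0.153, so k_gold = (0.39/0.153)^(1/0.61) ≈ 4.6364.
y_gold = 4.6364^0.39 ≈ 1.8189, c_gold = y_gold − 0.153·k_gold ≈ 1.1095.
Gain: Δc = 1.1095 − 0.8878 ≈ 0.2217.

Δc ≈ 0.22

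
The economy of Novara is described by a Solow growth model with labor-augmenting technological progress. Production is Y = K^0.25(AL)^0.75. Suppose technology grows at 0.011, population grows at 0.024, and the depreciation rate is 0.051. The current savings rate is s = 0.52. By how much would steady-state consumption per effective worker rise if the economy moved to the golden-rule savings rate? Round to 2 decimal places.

Δc ≈ 0.20

n + g + δ = 0.024 + 0.011 + 0.051 = 0.086.
Current steady state (s = 0.52): k* = (0.52/0.086)^(1/0.75) ≈ 11.0156, y* = 11.0156^0.25 ≈ 1.8218, c* = (1−0.52)·1.8218 ≈ 0.8745.
Setting f'(k) = n+g+δ gives 0.25·k^(0.25−1) = 0.086, hence k_gold = (0.25/0.086)^(1/0.75) ≈ 4.1488.
y_gold = 4.1488^0.25 ≈ 1.4272, c_gold = y_gold − 0.086·k_gold ≈ 1.0704.
Gain: Δc = 1.0704 − 0.8745 ≈ 0.1959.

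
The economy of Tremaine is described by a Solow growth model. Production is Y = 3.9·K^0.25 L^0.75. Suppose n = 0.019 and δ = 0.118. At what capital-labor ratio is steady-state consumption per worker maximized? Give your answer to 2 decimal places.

k_gold ≈ 13.69

The effective depreciation rate is n + δ = 0.019 + 0.118 = 0.137.
At the golden rule the marginal product of capital equals n+δ: 0.25·3.9·k^(0.25−1) = 0.137. Solving, k_gold = (0.25·3.9/0.137)^(1/0.75) ≈ 13.6892.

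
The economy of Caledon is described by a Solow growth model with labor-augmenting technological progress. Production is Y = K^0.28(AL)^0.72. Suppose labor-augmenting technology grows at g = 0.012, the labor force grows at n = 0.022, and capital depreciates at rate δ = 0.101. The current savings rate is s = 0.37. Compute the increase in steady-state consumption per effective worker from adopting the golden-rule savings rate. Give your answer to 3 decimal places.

Δc ≈ 0.024

Capital per effective worker breaks even when investment replaces (n + g + δ)·k; here n + g + δ = 0.135.
Current steady state (s = 0.37): k* = (0.37/0.135)^(1/0.72) ≈ 4.0565, y* = 4.0565^0.28 ≈ 1.4801, c* = (1−0.37)·1.4801 ≈ 0.9324.
Maximizing c = f(k) − (n+g+δ)·k gives f'(k) = n+g+δ, i.e. 0.28·k^(0.28−1) = 0.135, so k_gold = (0.28/0.135)^(1/0.72) ≈ 2.7544.
y_gold = 2.7544^0.28 ≈ 1.3280, c_gold = y_gold − 0.135·k_gold ≈ 0.9562.
Gain: Δc = 0.9562 − 0.9324 ≈ 0.0237.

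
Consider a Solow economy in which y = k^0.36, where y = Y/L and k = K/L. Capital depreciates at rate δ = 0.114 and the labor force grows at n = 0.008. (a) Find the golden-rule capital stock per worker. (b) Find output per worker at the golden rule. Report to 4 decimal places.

The effective depreciation rate is n + δ = 0.008 + 0.114 = 0.122.
Golden rule sets MPK = n+δ: 0.36·k^(0.36−1) = 0.122, so k_gold = (0.36/0.122)^(1/0.64) ≈ 5.4236.
y_gold = 5.4236^0.36 ≈ 1.8380.

(a) k_gold ≈ 5.4236; (b) y_gold ≈ 1.8380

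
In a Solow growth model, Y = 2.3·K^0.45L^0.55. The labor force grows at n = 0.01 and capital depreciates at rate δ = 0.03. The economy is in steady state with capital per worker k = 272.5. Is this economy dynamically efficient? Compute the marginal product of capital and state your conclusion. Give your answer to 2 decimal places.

n + δ = 0.01 + 0.03 = 0.04.
MPK = 0.45·2.3·k^(0.45−1) = 0.45·2.3·272.5^(-0.55) ≈ 0.0474.
MPK > 0.04, so the economy is dynamically efficient (under-saving).

dynamically efficient; MPK ≈ 0.05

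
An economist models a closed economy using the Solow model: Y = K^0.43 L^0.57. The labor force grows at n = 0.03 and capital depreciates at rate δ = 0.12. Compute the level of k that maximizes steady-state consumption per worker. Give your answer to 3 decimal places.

n + δ = 0.03 + 0.12 = 0.15.
Maximizing c = f(k) − (n+δ)·k gives f'(k) = n+δ, i.e. 0.43·k^(0.43−1) = 0.15, so k_gold = (0.43/0.15)^(1/0.57) ≈ 6.3448.

k_gold ≈ 6.345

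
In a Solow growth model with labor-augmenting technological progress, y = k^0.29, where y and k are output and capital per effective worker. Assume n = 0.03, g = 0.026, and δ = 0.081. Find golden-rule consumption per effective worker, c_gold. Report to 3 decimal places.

Capital per effective worker breaks even when investment replaces (n + g + δ)·k; here n + g + δ = 0.137.
Maximizing c = f(k) − (n+g+δ)·k gives f'(k) = n+g+δ, i.e. 0.29·k^(0.29−1) = 0.137, so k_gold = (0.29/0.137)^(1/0.71) ≈ 2.8754.
y_gold = 2.8754^0.29 ≈ 1.3584.
c_gold = y_gold − (n+g+δ)·k_gold = 1.3584 − 0.137·2.8754 ≈ 0.9645.

c_gold ≈ 0.964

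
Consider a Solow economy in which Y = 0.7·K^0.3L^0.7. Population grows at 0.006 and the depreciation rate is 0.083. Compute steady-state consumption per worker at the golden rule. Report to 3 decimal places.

c_gold ≈ 0.708

The effective depreciation rate is n + δ = 0.006 + 0.083 = 0.089.
Setting f'(k) = n+δ gives 0.3·0.7·k^(0.3−1) = 0.089, hence k_gold = (0.3·0.7/0.089)^(1/0.7) ≈ 3.4089.
y_gold = 0.7·3.4089^0.3 ≈ 1.0113.
c_gold = y_gold − (n+δ)·k_gold = 1.0113 − 0.089·3.4089 ≈ 0.7079.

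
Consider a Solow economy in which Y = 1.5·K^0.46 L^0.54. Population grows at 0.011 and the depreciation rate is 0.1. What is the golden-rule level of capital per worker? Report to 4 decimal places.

The effective depreciation rate is n + δ = 0.011 + 0.1 = 0.111.
Maximizing c = f(k) − (n+δ)·k gives f'(k) = n+δ, i.e. 0.46·1.5·k^(0.46−1) = 0.111, so k_gold = (0.46·1.5/0.111)^(1/0.54) ≈ 29.4776.

k_gold ≈ 29.4776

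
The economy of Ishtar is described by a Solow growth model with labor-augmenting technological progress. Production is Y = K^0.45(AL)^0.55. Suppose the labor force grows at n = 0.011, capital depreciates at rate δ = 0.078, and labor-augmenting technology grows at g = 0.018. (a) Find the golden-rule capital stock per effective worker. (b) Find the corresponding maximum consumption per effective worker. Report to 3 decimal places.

(a) k_gold ≈ 13.622; (b) c_gold ≈ 1.781

n + g + δ = 0.011 + 0.018 + 0.078 = 0.107.
At the golden rule the marginal product of capital equals n+g+δ: 0.45·k^(0.45−1) = 0.107. Solving, k_gold = (0.45/0.107)^(1/0.55) ≈ 13.6218.
y_gold = 13.6218^0.45 ≈ 3.2390; c_gold = y_gold − 0.107·k_gold ≈ 1.7814.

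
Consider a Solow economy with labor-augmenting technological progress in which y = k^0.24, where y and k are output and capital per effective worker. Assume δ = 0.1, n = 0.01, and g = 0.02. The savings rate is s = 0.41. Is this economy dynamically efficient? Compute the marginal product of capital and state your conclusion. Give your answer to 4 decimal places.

Capital per effective worker breaks even when investment replaces (n + g + δ)·k; here n + g + δ = 0.13.
Steady-state k*: s·k^0.24 = 0.13·k gives k* = (0.41/0.13)^(1/0.76) ≈ 4.5328.
MPK = 0.24·4.5328^(-0.76) ≈ 0.0761.
MPK < n+g+δ = 0.13, so the economy is dynamically inefficient (over-saving).

dynamically inefficient; MPK ≈ 0.0761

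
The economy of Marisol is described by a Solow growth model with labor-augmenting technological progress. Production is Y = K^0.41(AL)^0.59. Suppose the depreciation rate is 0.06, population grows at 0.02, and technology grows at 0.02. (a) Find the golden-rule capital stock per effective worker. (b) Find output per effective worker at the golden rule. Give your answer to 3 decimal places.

The effective depreciation rate is n + g + δ = 0.02 + 0.02 + 0.06 = 0.1.
Maximizing c = f(k) − (n+g+δ)·k gives f'(k) = n+g+δ, i.e. 0.41·k^(0.41−1) = 0.1, so k_gold = (0.41/0.1)^(1/0.59) ≈ 10.9299.
y_gold = 10.9299^0.41 ≈ 2.6658.

(a) k_gold ≈ 10.930; (b) y_gold ≈ 2.666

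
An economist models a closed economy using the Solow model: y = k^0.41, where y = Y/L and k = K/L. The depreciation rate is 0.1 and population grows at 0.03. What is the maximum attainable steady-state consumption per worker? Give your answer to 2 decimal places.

c_gold ≈ 1.31

Break-even investment rate: n + δ = 0.03 + 0.1 = 0.13.
Golden rule sets MPK = n+δ: 0.41·k^(0.41−1) = 0.13, so k_gold = (0.41/0.13)^(1/0.59) ≈ 7.0064.
y_gold = 7.0064^0.41 ≈ 2.2215.
c_gold = y_gold − (n+δ)·k_gold = 2.2215 − 0.13·7.0064 ≈ 1.3107.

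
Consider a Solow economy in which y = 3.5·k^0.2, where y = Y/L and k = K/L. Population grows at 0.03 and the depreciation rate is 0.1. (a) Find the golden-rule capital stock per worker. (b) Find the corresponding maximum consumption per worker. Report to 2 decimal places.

Break-even investment rate: n + δ = 0.03 + 0.1 = 0.13.
Golden rule sets MPK = n+δ: 0.2·3.5·k^(0.2−1) = 0.13, so k_gold = (0.2·3.5/0.13)^(1/0.8) ≈ 8.2024.
y_gold = 3.5·8.2024^0.2 ≈ 5.3316; c_gold = y_gold − 0.13·k_gold ≈ 4.2653.

(a) k_gold ≈ 8.20; (b) c_gold ≈ 4.27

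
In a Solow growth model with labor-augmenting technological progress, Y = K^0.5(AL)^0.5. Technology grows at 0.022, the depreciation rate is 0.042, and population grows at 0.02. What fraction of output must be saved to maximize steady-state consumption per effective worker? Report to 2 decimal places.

The effective depreciation rate is n + g + δ = 0.02 + 0.022 + 0.042 = 0.084.
At the golden rule MPK = n+g+δ, and in any Cobb-Douglas steady state s = (n+g+δ)·k/y = MPK·k/y = capital's share 0.5.

s_gold = 0.50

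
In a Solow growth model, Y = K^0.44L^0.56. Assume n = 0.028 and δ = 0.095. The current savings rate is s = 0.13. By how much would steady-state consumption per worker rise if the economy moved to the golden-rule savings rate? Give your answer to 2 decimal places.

The effective depreciation rate is n + δ = 0.028 + 0.095 = 0.123.
Current steady state (s = 0.13): k* = (0.13/0.123)^(1/0.56) ≈ 1.1039, y* = 1.1039^0.44 ≈ 1.0444, c* = (1−0.13)·1.0444 ≈ 0.9087.
At the golden rule the marginal product of capital equals n+δ: 0.44·k^(0.44−1) = 0.123. Solving, k_gold = (0.44/0.123)^(1/0.56) ≈ 9.7382.
y_gold = 9.7382^0.44 ≈ 2.7223, c_gold = y_gold − 0.123·k_gold ≈ 1.5245.
Gain: Δc = 1.5245 − 0.9087 ≈ 0.6158.

Δc ≈ 0.62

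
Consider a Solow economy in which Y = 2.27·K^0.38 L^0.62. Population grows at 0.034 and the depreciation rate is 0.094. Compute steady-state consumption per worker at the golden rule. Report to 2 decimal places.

c_gold ≈ 4.53

n + δ = 0.034 + 0.094 = 0.128.
Setting f'(k) = n+δ gives 0.38·2.27·k^(0.38−1) = 0.128, hence k_gold = (0.38·2.27/0.128)^(1/0.62) ≈ 21.6996.
y_gold = 2.27·21.6996^0.38 ≈ 7.3093.
c_gold = y_gold − (n+δ)·k_gold = 7.3093 − 0.128·21.6996 ≈ 4.5318.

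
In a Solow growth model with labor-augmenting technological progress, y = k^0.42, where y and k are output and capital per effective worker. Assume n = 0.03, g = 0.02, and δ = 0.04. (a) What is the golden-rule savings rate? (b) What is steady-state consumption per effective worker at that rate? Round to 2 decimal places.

(a) s_gold = 0.42; (b) c_gold ≈ 1.77

Break-even investment rate: n + g + δ = 0.03 + 0.02 + 0.04 = 0.09.
For Cobb-Douglas, s_gold equals capital's share: s_gold = 0.42.
Setting f'(k) = n+g+δ gives 0.42·k^(0.42−1) = 0.09, hence k_gold = (0.42/0.09)^(1/0.58) ≈ 14.2384.
y_gold = 14.2384^0.42 ≈ 3.0511; c_gold = (1−0.42)·y_gold ≈ 1.7696.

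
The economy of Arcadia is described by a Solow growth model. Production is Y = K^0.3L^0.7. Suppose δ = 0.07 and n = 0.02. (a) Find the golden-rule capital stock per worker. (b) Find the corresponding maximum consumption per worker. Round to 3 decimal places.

(a) k_gold ≈ 5.584; (b) c_gold ≈ 1.173

The effective depreciation rate is n + δ = 0.02 + 0.07 = 0.09.
At the golden rule the marginal product of capital equals n+δ: 0.3·k^(0.3−1) = 0.09. Solving, k_gold = (0.3/0.09)^(1/0.7) ≈ 5.5843.
y_gold = 5.5843^0.3 ≈ 1.6753; c_gold = y_gold − 0.09·k_gold ≈ 1.1727.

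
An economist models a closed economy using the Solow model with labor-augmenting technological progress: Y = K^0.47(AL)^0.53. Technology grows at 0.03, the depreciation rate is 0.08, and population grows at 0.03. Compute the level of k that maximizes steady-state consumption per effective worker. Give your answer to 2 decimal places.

Break-even investment rate: n + g + δ = 0.03 + 0.03 + 0.08 = 0.14.
Setting f'(k) = n+g+δ gives 0.47·k^(0.47−1) = 0.14, hence k_gold = (0.47/0.14)^(1/0.53) ≈ 9.8264.

k_gold ≈ 9.83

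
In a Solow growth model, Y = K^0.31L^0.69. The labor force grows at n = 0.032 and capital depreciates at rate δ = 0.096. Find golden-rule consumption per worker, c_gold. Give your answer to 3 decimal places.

Break-even investment rate: n + δ = 0.032 + 0.096 = 0.128.
Golden rule sets MPK = n+δ: 0.31·k^(0.31−1) = 0.128, so k_gold = (0.31/0.128)^(1/0.69) ≈ 3.6036.
y_gold = 3.6036^0.31 ≈ 1.4880.
c_gold = y_gold − (n+δ)·k_gold = 1.4880 − 0.128·3.6036 ≈ 1.0267.

c_gold ≈ 1.027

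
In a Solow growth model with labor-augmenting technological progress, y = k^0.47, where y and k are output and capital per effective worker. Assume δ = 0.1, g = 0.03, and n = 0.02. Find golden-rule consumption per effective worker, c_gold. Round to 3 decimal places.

c_gold ≈ 1.459

Break-even investment rate: n + g + δ = 0.02 + 0.03 + 0.1 = 0.15.
Setting f'(k) = n+g+δ gives 0.47·k^(0.47−1) = 0.15, hence k_gold = (0.47/0.15)^(1/0.53) ≈ 8.6270.
y_gold = 8.6270^0.47 ≈ 2.7533.
c_gold = y_gold − (n+g+δ)·k_gold = 2.7533 − 0.15·8.6270 ≈ 1.4593.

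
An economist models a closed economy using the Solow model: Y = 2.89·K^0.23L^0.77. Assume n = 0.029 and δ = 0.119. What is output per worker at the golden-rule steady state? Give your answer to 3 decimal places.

Break-even investment rate: n + δ = 0.029 + 0.119 = 0.148.
Setting f'(k) = n+δ gives 0.23·2.89·k^(0.23−1) = 0.148, hence k_gold = (0.23·2.89/0.148)^(1/0.77) ≈ 7.0344.
Output: y_gold = 2.89·k_gold^0.23 = 2.89·7.0344^0.23 ≈ 4.5265.

y_gold ≈ 4.526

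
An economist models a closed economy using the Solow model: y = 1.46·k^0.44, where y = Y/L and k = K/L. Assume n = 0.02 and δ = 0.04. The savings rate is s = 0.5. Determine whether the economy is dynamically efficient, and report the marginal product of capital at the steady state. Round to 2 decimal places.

dynamically inefficient; MPK ≈ 0.05

n + δ = 0.02 + 0.04 = 0.06.
Steady-state k*: s·A·k^0.44 = 0.06·k gives k* = (0.5·1.46/0.06)^(1/0.56) ≈ 86.6576.
MPK = 0.44·1.46·86.6576^(-0.56) ≈ 0.0528.
MPK < n+δ = 0.06, so the economy is dynamically inefficient (over-saving).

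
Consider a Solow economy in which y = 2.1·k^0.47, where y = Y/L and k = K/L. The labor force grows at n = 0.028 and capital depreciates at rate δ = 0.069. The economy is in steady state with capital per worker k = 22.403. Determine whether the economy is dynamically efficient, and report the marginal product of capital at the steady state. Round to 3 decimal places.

dynamically efficient; MPK ≈ 0.190

Capital per worker breaks even when investment replaces (n + δ)·k; here n + δ = 0.097.
MPK = 0.47·2.1·k^(0.47−1) = 0.47·2.1·22.403^(-0.53) ≈ 0.1900.
MPK > 0.097, so the economy is dynamically efficient (under-saving).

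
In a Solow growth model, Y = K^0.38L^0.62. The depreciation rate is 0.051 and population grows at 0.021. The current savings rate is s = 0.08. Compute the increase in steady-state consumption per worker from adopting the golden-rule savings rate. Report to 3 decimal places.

Δc ≈ 0.737

n + δ = 0.021 + 0.051 = 0.072.
Current steady state (s = 0.08): k* = (0.08/0.072)^(1/0.62) ≈ 1.1852, y* = 1.1852^0.38 ≈ 1.0667, c* = (1−0.08)·1.0667 ≈ 0.9814.
At the golden rule the marginal product of capital equals n+δ: 0.38·k^(0.38−1) = 0.072. Solving, k_gold = (0.38/0.072)^(1/0.62) ≈ 14.6300.
y_gold = 14.6300^0.38 ≈ 2.7720, c_gold = y_gold − 0.072·k_gold ≈ 1.7186.
Gain: Δc = 1.7186 − 0.9814 ≈ 0.7373.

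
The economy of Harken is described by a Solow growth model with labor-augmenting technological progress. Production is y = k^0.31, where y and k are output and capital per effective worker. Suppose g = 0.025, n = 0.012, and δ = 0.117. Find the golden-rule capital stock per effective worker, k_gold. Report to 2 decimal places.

Capital per effective worker breaks even when investment replaces (n + g + δ)·k; here n + g + δ = 0.154.
At the golden rule the marginal product of capital equals n+g+δ: 0.31·k^(0.31−1) = 0.154. Solving, k_gold = (0.31/0.154)^(1/0.69) ≈ 2.7564.

k_gold ≈ 2.76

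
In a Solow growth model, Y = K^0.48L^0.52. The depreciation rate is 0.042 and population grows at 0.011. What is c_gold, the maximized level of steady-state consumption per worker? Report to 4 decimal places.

n + δ = 0.011 + 0.042 = 0.053.
Maximizing c = f(k) − (n+δ)·k gives f'(k) = n+δ, i.e. 0.48·k^(0.48−1) = 0.053, so k_gold = (0.48/0.053)^(1/0.52) ≈ 69.2338.
y_gold = 69.2338^0.48 ≈ 7.6446.
c_gold = y_gold − (n+δ)·k_gold = 7.6446 − 0.053·69.2338 ≈ 3.9752.

c_gold ≈ 3.9752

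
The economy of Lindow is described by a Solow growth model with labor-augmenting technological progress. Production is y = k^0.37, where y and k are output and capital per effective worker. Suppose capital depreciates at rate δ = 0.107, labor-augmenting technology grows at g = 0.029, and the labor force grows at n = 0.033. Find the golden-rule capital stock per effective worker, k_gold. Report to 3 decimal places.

Capital per effective worker breaks even when investment replaces (n + g + δ)·k; here n + g + δ = 0.169.
Golden rule sets MPK = n+g+δ: 0.37·k^(0.37−1) = 0.169, so k_gold = (0.37/0.169)^(1/0.63) ≈ 3.4688.

k_gold ≈ 3.469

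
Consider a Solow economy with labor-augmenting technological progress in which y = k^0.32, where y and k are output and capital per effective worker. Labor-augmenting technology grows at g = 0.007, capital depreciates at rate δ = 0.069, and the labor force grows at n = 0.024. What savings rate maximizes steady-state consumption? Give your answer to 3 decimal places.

s_gold = 0.320

n + g + δ = 0.024 + 0.007 + 0.069 = 0.1.
At the golden rule MPK = n+g+δ, and in any Cobb-Douglas steady state s = (n+g+δ)·k/y = MPK·k/y = capital's share 0.32.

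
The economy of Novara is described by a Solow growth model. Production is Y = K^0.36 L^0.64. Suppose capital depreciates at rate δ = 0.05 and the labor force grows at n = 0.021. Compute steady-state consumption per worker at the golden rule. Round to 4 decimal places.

The effective depreciation rate is n + δ = 0.021 + 0.05 = 0.071.
Setting f'(k) = n+δ gives 0.36·k^(0.36−1) = 0.071, hence k_gold = (0.36/0.071)^(1/0.64) ≈ 12.6366.
y_gold = 12.6366^0.36 ≈ 2.4922.
c_gold = y_gold − (n+δ)·k_gold = 2.4922 − 0.071·12.6366 ≈ 1.5950.

c_gold ≈ 1.5950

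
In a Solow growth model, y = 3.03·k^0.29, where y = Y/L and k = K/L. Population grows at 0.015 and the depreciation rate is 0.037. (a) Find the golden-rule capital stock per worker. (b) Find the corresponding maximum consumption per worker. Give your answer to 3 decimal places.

Break-even investment rate: n + δ = 0.015 + 0.037 = 0.052.
Golden rule sets MPK = n+δ: 0.29·3.03·k^(0.29−1) = 0.052, so k_gold = (0.29·3.03/0.052)^(1/0.71) ≈ 53.6227.
y_gold = 3.03·53.6227^0.29 ≈ 9.6151; c_gold = y_gold − 0.052·k_gold ≈ 6.8267.

(a) k_gold ≈ 53.623; (b) c_gold ≈ 6.827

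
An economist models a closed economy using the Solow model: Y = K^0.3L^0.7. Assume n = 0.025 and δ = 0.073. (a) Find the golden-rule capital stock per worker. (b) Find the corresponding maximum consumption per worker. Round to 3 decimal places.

(a) k_gold ≈ 4.945; (b) c_gold ≈ 1.131

Break-even investment rate: n + δ = 0.025 + 0.073 = 0.098.
Golden rule sets MPK = n+δ: 0.3·k^(0.3−1) = 0.098, so k_gold = (0.3/0.098)^(1/0.7) ≈ 4.9447.
y_gold = 4.9447^0.3 ≈ 1.6153; c_gold = y_gold − 0.098·k_gold ≈ 1.1307.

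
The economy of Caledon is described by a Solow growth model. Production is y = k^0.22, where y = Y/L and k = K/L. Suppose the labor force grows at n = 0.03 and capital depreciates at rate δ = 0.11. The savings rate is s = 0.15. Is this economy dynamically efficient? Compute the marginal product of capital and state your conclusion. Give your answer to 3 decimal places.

dynamically efficient; MPK ≈ 0.205

The effective depreciation rate is n + δ = 0.03 + 0.11 = 0.14.
Steady-state k*: s·k^0.22 = 0.14·k gives k* = (0.15/0.14)^(1/0.78) ≈ 1.0925.
MPK = 0.22·1.0925^(-0.78) ≈ 0.2053.
MPK > n+δ = 0.14, so the economy is dynamically efficient (under-saving).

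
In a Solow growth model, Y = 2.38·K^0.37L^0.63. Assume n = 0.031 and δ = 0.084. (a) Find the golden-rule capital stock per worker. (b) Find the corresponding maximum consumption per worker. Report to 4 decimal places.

(a) k_gold ≈ 25.3106; (b) c_gold ≈ 4.9561

Capital per worker breaks even when investment replaces (n + δ)·k; here n + δ = 0.115.
At the golden rule the marginal product of capital equals n+δ: 0.37·2.38·k^(0.37−1) = 0.115. Solving, k_gold = (0.37·2.38/0.115)^(1/0.63) ≈ 25.3106.
y_gold = 2.38·25.3106^0.37 ≈ 7.8668; c_gold = y_gold − 0.115·k_gold ≈ 4.9561.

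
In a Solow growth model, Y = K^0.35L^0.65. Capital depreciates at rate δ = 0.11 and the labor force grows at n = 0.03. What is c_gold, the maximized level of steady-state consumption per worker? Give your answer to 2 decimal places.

c_gold ≈ 1.06

The effective depreciation rate is n + δ = 0.03 + 0.11 = 0.14.
Golden rule sets MPK = n+δ: 0.35·k^(0.35−1) = 0.14, so k_gold = (0.35/0.14)^(1/0.65) ≈ 4.0946.
y_gold = 4.0946^0.35 ≈ 1.6379.
c_gold = y_gold − (n+δ)·k_gold = 1.6379 − 0.14·4.0946 ≈ 1.0646.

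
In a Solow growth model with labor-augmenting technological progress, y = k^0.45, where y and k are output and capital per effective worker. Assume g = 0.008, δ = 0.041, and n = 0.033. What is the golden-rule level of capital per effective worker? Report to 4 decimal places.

n + g + δ = 0.033 + 0.008 + 0.041 = 0.082.
Maximizing c = f(k) − (n+g+δ)·k gives f'(k) = n+g+δ, i.e. 0.45·k^(0.45−1) = 0.082, so k_gold = (0.45/0.082)^(1/0.55) ≈ 22.0984.

k_gold ≈ 22.0984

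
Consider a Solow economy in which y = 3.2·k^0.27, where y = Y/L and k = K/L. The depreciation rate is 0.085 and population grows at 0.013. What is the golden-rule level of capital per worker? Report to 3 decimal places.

k_gold ≈ 19.720

Break-even investment rate: n + δ = 0.013 + 0.085 = 0.098.
Golden rule sets MPK = n+δ: 0.27·3.2·k^(0.27−1) = 0.098, so k_gold = (0.27·3.2/0.098)^(1/0.73) ≈ 19.7203.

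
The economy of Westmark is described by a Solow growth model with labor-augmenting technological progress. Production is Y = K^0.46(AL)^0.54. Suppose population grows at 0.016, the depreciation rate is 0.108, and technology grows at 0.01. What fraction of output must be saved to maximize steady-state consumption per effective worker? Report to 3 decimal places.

s_gold = 0.460

The effective depreciation rate is n + g + δ = 0.016 + 0.01 + 0.108 = 0.134.
At the golden rule MPK = n+g+δ, and in any Cobb-Douglas steady state s = (n+g+δ)·k/y = MPK·k/y = capital's share 0.46.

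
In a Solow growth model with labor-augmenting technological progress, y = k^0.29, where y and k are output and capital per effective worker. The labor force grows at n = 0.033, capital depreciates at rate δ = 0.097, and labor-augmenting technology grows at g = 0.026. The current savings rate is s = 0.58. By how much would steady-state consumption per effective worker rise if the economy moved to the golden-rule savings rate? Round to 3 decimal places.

The effective depreciation rate is n + g + δ = 0.033 + 0.026 + 0.097 = 0.156.
Current steady state (s = 0.58): k* = (0.58/0.156)^(1/0.71) ≈ 6.3569, y* = 6.3569^0.29 ≈ 1.7098, c* = (1−0.58)·1.7098 ≈ 0.7181.
At the golden rule the marginal product of capital equals n+g+δ: 0.29·k^(0.29−1) = 0.156. Solving, k_gold = (0.29/0.156)^(1/0.71) ≈ 2.3947.
y_gold = 2.3947^0.29 ≈ 1.2882, c_gold = y_gold − 0.156·k_gold ≈ 0.9146.
Gain: Δc = 0.9146 − 0.7181 ≈ 0.1965.

Δc ≈ 0.197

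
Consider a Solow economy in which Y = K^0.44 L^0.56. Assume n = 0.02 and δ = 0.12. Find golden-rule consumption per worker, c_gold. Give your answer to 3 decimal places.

The effective depreciation rate is n + δ = 0.02 + 0.12 = 0.14.
Maximizing c = f(k) − (n+δ)·k gives f'(k) = n+δ, i.e. 0.44·k^(0.44−1) = 0.14, so k_gold = (0.44/0.14)^(1/0.56) ≈ 7.7282.
y_gold = 7.7282^0.44 ≈ 2.4590.
c_gold = y_gold − (n+δ)·k_gold = 2.4590 − 0.14·7.7282 ≈ 1.3770.

c_gold ≈ 1.377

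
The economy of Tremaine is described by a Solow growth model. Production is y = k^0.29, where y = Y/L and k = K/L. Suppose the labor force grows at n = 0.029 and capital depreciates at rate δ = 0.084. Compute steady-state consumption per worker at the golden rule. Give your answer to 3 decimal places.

c_gold ≈ 1.043

Break-even investment rate: n + δ = 0.029 + 0.084 = 0.113.
Golden rule sets MPK = n+δ: 0.29·k^(0.29−1) = 0.113, so k_gold = (0.29/0.113)^(1/0.71) ≈ 3.7714.
y_gold = 3.7714^0.29 ≈ 1.4696.
c_gold = y_gold − (n+δ)·k_gold = 1.4696 − 0.113·3.7714 ≈ 1.0434.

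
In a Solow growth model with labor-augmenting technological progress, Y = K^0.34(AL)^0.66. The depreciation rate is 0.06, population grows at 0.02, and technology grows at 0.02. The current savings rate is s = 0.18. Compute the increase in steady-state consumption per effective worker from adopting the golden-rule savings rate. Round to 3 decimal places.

n + g + δ = 0.02 + 0.02 + 0.06 = 0.1.
Current steady state (s = 0.18): k* = (0.18/0.1)^(1/0.66) ≈ 2.4366, y* = 2.4366^0.34 ≈ 1.3536, c* = (1−0.18)·1.3536 ≈ 1.1100.
Golden rule sets MPK = n+g+δ: 0.34·k^(0.34−1) = 0.1, so k_gold = (0.34/0.1)^(1/0.66) ≈ 6.3866.
y_gold = 6.3866^0.34 ≈ 1.8784, c_gold = y_gold − 0.1·k_gold ≈ 1.2398.
Gain: Δc = 1.2398 − 1.1100 ≈ 0.1298.

Δc ≈ 0.130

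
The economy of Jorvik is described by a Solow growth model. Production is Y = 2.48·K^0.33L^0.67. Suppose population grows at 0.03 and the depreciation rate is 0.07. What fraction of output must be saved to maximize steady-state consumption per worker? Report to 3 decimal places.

s_gold = 0.330

The effective depreciation rate is n + δ = 0.03 + 0.07 = 0.1.
At the golden rule MPK = n+δ, and in any Cobb-Douglas steady state s = (n+δ)·k/y = MPK·k/y = capital's share 0.33.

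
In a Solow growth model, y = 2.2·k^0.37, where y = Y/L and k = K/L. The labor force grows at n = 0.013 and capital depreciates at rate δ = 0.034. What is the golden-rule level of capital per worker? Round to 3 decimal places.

The effective depreciation rate is n + δ = 0.013 + 0.034 = 0.047.
Setting f'(k) = n+δ gives 0.37·2.2·k^(0.37−1) = 0.047, hence k_gold = (0.37·2.2/0.047)^(1/0.63) ≈ 92.4518.

k_gold ≈ 92.452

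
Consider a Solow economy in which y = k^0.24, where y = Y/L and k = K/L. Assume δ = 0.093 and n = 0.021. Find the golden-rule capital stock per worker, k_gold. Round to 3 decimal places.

k_gold ≈ 2.663

Break-even investment rate: n + δ = 0.021 + 0.093 = 0.114.
Setting f'(k) = n+δ gives 0.24·k^(0.24−1) = 0.114, hence k_gold = (0.24/0.114)^(1/0.76) ≈ 2.6632.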